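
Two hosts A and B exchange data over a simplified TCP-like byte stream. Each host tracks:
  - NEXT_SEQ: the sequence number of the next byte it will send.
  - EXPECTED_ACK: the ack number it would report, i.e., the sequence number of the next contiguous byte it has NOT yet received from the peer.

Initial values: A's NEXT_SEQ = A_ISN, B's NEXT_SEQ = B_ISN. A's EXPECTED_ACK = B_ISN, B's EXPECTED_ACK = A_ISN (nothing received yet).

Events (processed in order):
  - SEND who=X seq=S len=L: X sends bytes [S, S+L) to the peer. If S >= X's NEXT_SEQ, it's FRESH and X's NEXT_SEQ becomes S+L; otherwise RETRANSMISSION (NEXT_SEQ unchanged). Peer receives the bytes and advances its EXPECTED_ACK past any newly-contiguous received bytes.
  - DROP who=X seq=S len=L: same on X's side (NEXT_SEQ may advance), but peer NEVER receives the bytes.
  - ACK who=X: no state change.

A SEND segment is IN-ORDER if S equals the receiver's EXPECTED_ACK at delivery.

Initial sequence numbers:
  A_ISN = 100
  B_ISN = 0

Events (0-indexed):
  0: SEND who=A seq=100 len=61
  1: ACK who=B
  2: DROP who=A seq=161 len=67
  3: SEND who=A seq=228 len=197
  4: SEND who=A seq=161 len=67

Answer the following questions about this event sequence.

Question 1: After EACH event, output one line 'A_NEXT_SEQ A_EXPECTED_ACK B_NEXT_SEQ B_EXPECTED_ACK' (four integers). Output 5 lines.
161 0 0 161
161 0 0 161
228 0 0 161
425 0 0 161
425 0 0 425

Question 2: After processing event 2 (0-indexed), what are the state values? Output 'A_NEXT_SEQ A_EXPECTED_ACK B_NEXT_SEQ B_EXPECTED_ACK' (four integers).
After event 0: A_seq=161 A_ack=0 B_seq=0 B_ack=161
After event 1: A_seq=161 A_ack=0 B_seq=0 B_ack=161
After event 2: A_seq=228 A_ack=0 B_seq=0 B_ack=161

228 0 0 161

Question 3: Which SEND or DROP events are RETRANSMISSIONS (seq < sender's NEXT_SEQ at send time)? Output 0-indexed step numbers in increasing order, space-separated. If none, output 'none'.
Answer: 4

Derivation:
Step 0: SEND seq=100 -> fresh
Step 2: DROP seq=161 -> fresh
Step 3: SEND seq=228 -> fresh
Step 4: SEND seq=161 -> retransmit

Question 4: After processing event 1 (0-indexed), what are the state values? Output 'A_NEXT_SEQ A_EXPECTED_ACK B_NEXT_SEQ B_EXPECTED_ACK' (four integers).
After event 0: A_seq=161 A_ack=0 B_seq=0 B_ack=161
After event 1: A_seq=161 A_ack=0 B_seq=0 B_ack=161

161 0 0 161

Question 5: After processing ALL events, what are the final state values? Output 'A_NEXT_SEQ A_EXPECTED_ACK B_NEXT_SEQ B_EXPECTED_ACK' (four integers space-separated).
After event 0: A_seq=161 A_ack=0 B_seq=0 B_ack=161
After event 1: A_seq=161 A_ack=0 B_seq=0 B_ack=161
After event 2: A_seq=228 A_ack=0 B_seq=0 B_ack=161
After event 3: A_seq=425 A_ack=0 B_seq=0 B_ack=161
After event 4: A_seq=425 A_ack=0 B_seq=0 B_ack=425

Answer: 425 0 0 425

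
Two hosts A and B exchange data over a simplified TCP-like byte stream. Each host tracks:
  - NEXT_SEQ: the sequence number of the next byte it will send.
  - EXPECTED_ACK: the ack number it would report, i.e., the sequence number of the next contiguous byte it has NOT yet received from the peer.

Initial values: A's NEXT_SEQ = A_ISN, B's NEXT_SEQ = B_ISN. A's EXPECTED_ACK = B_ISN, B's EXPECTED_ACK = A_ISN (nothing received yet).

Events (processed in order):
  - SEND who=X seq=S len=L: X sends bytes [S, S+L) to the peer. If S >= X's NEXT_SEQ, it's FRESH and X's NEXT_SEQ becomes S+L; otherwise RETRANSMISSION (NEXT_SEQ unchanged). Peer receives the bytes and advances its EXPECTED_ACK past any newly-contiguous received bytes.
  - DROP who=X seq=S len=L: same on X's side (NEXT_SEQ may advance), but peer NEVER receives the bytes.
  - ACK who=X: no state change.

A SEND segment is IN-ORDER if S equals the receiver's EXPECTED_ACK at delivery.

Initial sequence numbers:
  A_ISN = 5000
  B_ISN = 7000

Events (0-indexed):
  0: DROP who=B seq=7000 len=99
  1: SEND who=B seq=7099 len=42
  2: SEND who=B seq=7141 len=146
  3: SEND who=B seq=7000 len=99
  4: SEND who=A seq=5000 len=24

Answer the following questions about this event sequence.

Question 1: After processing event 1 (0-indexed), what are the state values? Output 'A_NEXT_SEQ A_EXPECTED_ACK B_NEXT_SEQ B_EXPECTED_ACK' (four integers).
After event 0: A_seq=5000 A_ack=7000 B_seq=7099 B_ack=5000
After event 1: A_seq=5000 A_ack=7000 B_seq=7141 B_ack=5000

5000 7000 7141 5000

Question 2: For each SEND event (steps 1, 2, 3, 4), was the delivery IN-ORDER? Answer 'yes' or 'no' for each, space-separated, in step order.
Step 1: SEND seq=7099 -> out-of-order
Step 2: SEND seq=7141 -> out-of-order
Step 3: SEND seq=7000 -> in-order
Step 4: SEND seq=5000 -> in-order

Answer: no no yes yes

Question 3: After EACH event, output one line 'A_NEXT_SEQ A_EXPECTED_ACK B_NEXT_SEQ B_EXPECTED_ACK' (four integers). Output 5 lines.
5000 7000 7099 5000
5000 7000 7141 5000
5000 7000 7287 5000
5000 7287 7287 5000
5024 7287 7287 5024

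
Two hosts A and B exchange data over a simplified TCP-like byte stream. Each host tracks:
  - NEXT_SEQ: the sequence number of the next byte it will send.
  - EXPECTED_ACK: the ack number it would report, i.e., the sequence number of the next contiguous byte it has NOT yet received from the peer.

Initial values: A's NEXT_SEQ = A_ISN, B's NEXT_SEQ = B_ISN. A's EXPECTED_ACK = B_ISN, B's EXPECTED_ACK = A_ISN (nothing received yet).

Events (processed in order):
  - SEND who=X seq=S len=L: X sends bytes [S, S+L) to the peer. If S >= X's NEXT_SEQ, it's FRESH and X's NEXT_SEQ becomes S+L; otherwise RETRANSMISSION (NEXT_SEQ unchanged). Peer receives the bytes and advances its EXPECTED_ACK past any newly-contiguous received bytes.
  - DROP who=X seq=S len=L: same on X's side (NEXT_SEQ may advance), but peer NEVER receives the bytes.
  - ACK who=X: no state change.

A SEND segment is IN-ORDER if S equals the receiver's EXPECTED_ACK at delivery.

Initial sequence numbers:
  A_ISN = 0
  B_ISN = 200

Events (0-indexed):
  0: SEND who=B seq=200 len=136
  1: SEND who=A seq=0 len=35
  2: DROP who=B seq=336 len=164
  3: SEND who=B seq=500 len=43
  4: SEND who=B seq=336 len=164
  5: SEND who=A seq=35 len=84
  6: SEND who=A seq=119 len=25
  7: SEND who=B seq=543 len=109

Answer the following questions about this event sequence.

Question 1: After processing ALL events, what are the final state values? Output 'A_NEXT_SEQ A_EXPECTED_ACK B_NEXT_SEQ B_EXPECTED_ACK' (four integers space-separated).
Answer: 144 652 652 144

Derivation:
After event 0: A_seq=0 A_ack=336 B_seq=336 B_ack=0
After event 1: A_seq=35 A_ack=336 B_seq=336 B_ack=35
After event 2: A_seq=35 A_ack=336 B_seq=500 B_ack=35
After event 3: A_seq=35 A_ack=336 B_seq=543 B_ack=35
After event 4: A_seq=35 A_ack=543 B_seq=543 B_ack=35
After event 5: A_seq=119 A_ack=543 B_seq=543 B_ack=119
After event 6: A_seq=144 A_ack=543 B_seq=543 B_ack=144
After event 7: A_seq=144 A_ack=652 B_seq=652 B_ack=144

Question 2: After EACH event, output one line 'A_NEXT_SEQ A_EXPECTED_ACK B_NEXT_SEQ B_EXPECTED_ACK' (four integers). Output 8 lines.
0 336 336 0
35 336 336 35
35 336 500 35
35 336 543 35
35 543 543 35
119 543 543 119
144 543 543 144
144 652 652 144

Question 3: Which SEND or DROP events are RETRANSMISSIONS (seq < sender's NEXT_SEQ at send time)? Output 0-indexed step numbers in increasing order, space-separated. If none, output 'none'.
Step 0: SEND seq=200 -> fresh
Step 1: SEND seq=0 -> fresh
Step 2: DROP seq=336 -> fresh
Step 3: SEND seq=500 -> fresh
Step 4: SEND seq=336 -> retransmit
Step 5: SEND seq=35 -> fresh
Step 6: SEND seq=119 -> fresh
Step 7: SEND seq=543 -> fresh

Answer: 4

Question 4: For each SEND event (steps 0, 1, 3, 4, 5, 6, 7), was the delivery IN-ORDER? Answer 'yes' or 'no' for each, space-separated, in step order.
Answer: yes yes no yes yes yes yes

Derivation:
Step 0: SEND seq=200 -> in-order
Step 1: SEND seq=0 -> in-order
Step 3: SEND seq=500 -> out-of-order
Step 4: SEND seq=336 -> in-order
Step 5: SEND seq=35 -> in-order
Step 6: SEND seq=119 -> in-order
Step 7: SEND seq=543 -> in-order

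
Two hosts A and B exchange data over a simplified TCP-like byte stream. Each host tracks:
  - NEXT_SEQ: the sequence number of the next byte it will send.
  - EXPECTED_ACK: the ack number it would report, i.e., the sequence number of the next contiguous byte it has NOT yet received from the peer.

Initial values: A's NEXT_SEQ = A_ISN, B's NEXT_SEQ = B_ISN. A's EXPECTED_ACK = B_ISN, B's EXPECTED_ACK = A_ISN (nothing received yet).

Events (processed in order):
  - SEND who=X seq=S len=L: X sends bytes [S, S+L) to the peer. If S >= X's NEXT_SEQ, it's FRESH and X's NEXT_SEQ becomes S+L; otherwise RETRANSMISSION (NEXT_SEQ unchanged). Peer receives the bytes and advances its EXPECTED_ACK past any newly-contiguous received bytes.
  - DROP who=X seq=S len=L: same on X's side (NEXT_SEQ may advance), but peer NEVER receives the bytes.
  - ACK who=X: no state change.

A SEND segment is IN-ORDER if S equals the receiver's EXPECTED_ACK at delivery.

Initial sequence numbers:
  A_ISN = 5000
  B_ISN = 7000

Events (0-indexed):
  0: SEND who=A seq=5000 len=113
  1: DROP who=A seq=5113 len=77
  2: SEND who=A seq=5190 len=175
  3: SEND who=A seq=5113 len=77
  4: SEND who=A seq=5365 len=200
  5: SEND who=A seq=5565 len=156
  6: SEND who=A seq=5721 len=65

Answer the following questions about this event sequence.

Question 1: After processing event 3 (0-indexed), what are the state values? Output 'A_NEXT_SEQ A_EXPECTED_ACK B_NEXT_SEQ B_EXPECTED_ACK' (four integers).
After event 0: A_seq=5113 A_ack=7000 B_seq=7000 B_ack=5113
After event 1: A_seq=5190 A_ack=7000 B_seq=7000 B_ack=5113
After event 2: A_seq=5365 A_ack=7000 B_seq=7000 B_ack=5113
After event 3: A_seq=5365 A_ack=7000 B_seq=7000 B_ack=5365

5365 7000 7000 5365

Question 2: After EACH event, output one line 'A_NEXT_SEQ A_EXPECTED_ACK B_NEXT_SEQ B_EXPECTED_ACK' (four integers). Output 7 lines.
5113 7000 7000 5113
5190 7000 7000 5113
5365 7000 7000 5113
5365 7000 7000 5365
5565 7000 7000 5565
5721 7000 7000 5721
5786 7000 7000 5786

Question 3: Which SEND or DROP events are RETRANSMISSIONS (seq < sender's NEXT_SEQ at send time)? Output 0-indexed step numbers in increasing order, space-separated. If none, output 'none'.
Answer: 3

Derivation:
Step 0: SEND seq=5000 -> fresh
Step 1: DROP seq=5113 -> fresh
Step 2: SEND seq=5190 -> fresh
Step 3: SEND seq=5113 -> retransmit
Step 4: SEND seq=5365 -> fresh
Step 5: SEND seq=5565 -> fresh
Step 6: SEND seq=5721 -> fresh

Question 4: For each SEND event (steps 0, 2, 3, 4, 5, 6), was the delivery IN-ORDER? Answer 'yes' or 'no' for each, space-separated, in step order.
Step 0: SEND seq=5000 -> in-order
Step 2: SEND seq=5190 -> out-of-order
Step 3: SEND seq=5113 -> in-order
Step 4: SEND seq=5365 -> in-order
Step 5: SEND seq=5565 -> in-order
Step 6: SEND seq=5721 -> in-order

Answer: yes no yes yes yes yes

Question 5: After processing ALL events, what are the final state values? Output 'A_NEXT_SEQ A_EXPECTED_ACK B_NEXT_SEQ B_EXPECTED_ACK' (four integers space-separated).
After event 0: A_seq=5113 A_ack=7000 B_seq=7000 B_ack=5113
After event 1: A_seq=5190 A_ack=7000 B_seq=7000 B_ack=5113
After event 2: A_seq=5365 A_ack=7000 B_seq=7000 B_ack=5113
After event 3: A_seq=5365 A_ack=7000 B_seq=7000 B_ack=5365
After event 4: A_seq=5565 A_ack=7000 B_seq=7000 B_ack=5565
After event 5: A_seq=5721 A_ack=7000 B_seq=7000 B_ack=5721
After event 6: A_seq=5786 A_ack=7000 B_seq=7000 B_ack=5786

Answer: 5786 7000 7000 5786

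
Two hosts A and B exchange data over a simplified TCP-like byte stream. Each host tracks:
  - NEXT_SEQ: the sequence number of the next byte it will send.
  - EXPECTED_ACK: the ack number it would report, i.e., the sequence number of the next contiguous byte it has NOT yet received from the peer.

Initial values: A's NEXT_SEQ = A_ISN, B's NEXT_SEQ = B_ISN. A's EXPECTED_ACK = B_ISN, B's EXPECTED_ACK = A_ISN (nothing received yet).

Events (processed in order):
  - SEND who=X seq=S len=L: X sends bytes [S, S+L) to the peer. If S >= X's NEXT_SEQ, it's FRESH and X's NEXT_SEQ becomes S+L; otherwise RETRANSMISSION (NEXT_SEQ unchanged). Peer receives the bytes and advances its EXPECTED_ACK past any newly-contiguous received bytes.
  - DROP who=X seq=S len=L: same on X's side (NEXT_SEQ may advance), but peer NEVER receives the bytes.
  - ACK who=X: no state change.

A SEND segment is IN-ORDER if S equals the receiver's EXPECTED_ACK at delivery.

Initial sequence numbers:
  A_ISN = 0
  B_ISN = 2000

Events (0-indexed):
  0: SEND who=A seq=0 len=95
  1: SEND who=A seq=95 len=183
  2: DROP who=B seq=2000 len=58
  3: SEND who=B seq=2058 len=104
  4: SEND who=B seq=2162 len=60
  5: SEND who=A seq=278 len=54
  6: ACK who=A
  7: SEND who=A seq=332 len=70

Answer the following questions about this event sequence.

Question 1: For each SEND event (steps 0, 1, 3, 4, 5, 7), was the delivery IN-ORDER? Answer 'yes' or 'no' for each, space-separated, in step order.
Answer: yes yes no no yes yes

Derivation:
Step 0: SEND seq=0 -> in-order
Step 1: SEND seq=95 -> in-order
Step 3: SEND seq=2058 -> out-of-order
Step 4: SEND seq=2162 -> out-of-order
Step 5: SEND seq=278 -> in-order
Step 7: SEND seq=332 -> in-order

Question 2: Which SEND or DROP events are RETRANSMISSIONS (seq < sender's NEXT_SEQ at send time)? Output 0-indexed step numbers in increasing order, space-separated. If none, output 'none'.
Step 0: SEND seq=0 -> fresh
Step 1: SEND seq=95 -> fresh
Step 2: DROP seq=2000 -> fresh
Step 3: SEND seq=2058 -> fresh
Step 4: SEND seq=2162 -> fresh
Step 5: SEND seq=278 -> fresh
Step 7: SEND seq=332 -> fresh

Answer: none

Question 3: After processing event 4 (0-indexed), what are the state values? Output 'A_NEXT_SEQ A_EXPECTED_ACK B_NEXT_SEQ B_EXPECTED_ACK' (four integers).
After event 0: A_seq=95 A_ack=2000 B_seq=2000 B_ack=95
After event 1: A_seq=278 A_ack=2000 B_seq=2000 B_ack=278
After event 2: A_seq=278 A_ack=2000 B_seq=2058 B_ack=278
After event 3: A_seq=278 A_ack=2000 B_seq=2162 B_ack=278
After event 4: A_seq=278 A_ack=2000 B_seq=2222 B_ack=278

278 2000 2222 278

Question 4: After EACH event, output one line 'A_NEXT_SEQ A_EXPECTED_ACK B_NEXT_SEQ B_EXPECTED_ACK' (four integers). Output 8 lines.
95 2000 2000 95
278 2000 2000 278
278 2000 2058 278
278 2000 2162 278
278 2000 2222 278
332 2000 2222 332
332 2000 2222 332
402 2000 2222 402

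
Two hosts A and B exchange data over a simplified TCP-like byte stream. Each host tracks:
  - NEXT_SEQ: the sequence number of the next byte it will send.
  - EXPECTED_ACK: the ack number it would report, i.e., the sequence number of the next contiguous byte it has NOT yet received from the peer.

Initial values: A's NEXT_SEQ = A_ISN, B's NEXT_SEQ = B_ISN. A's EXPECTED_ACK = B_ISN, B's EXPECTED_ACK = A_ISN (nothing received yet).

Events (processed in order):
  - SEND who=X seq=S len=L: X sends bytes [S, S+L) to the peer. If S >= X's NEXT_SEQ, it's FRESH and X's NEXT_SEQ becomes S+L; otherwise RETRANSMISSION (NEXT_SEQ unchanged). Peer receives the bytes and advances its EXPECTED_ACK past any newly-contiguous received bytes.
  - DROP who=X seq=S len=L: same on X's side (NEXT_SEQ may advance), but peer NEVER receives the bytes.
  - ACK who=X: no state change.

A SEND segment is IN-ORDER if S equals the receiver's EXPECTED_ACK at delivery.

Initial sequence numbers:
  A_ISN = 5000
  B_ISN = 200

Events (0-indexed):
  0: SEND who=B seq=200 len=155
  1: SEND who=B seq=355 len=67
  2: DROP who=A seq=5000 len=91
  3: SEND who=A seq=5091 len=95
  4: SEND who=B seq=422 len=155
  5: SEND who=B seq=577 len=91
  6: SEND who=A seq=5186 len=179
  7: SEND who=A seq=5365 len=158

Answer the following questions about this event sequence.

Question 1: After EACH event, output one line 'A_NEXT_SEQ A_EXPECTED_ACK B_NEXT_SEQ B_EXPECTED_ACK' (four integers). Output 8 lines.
5000 355 355 5000
5000 422 422 5000
5091 422 422 5000
5186 422 422 5000
5186 577 577 5000
5186 668 668 5000
5365 668 668 5000
5523 668 668 5000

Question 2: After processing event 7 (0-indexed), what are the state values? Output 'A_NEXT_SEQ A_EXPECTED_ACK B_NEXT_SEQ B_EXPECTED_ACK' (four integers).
After event 0: A_seq=5000 A_ack=355 B_seq=355 B_ack=5000
After event 1: A_seq=5000 A_ack=422 B_seq=422 B_ack=5000
After event 2: A_seq=5091 A_ack=422 B_seq=422 B_ack=5000
After event 3: A_seq=5186 A_ack=422 B_seq=422 B_ack=5000
After event 4: A_seq=5186 A_ack=577 B_seq=577 B_ack=5000
After event 5: A_seq=5186 A_ack=668 B_seq=668 B_ack=5000
After event 6: A_seq=5365 A_ack=668 B_seq=668 B_ack=5000
After event 7: A_seq=5523 A_ack=668 B_seq=668 B_ack=5000

5523 668 668 5000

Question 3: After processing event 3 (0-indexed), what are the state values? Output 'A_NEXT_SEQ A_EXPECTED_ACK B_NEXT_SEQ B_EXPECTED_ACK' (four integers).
After event 0: A_seq=5000 A_ack=355 B_seq=355 B_ack=5000
After event 1: A_seq=5000 A_ack=422 B_seq=422 B_ack=5000
After event 2: A_seq=5091 A_ack=422 B_seq=422 B_ack=5000
After event 3: A_seq=5186 A_ack=422 B_seq=422 B_ack=5000

5186 422 422 5000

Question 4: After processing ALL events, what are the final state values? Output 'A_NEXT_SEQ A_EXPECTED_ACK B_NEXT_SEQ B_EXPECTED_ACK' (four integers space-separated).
Answer: 5523 668 668 5000

Derivation:
After event 0: A_seq=5000 A_ack=355 B_seq=355 B_ack=5000
After event 1: A_seq=5000 A_ack=422 B_seq=422 B_ack=5000
After event 2: A_seq=5091 A_ack=422 B_seq=422 B_ack=5000
After event 3: A_seq=5186 A_ack=422 B_seq=422 B_ack=5000
After event 4: A_seq=5186 A_ack=577 B_seq=577 B_ack=5000
After event 5: A_seq=5186 A_ack=668 B_seq=668 B_ack=5000
After event 6: A_seq=5365 A_ack=668 B_seq=668 B_ack=5000
After event 7: A_seq=5523 A_ack=668 B_seq=668 B_ack=5000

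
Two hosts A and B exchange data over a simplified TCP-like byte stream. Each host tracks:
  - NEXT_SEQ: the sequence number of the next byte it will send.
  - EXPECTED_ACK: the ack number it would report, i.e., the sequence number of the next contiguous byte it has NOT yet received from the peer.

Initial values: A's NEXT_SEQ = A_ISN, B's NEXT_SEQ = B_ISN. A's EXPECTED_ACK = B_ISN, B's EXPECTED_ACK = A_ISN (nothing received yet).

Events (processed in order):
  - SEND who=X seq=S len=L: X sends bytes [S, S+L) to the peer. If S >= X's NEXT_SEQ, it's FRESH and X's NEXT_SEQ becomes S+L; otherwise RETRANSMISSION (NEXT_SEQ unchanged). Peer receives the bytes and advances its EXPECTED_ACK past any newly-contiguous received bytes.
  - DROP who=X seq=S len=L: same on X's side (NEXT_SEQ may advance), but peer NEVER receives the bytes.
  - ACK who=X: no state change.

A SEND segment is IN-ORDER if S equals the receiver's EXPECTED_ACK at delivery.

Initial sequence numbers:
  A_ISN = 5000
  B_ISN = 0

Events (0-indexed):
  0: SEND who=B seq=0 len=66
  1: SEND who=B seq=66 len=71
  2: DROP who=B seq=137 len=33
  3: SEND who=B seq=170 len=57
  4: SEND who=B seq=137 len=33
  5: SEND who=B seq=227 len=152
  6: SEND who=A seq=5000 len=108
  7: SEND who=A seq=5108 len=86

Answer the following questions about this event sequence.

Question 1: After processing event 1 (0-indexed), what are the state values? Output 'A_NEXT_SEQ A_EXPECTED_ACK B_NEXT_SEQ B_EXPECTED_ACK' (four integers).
After event 0: A_seq=5000 A_ack=66 B_seq=66 B_ack=5000
After event 1: A_seq=5000 A_ack=137 B_seq=137 B_ack=5000

5000 137 137 5000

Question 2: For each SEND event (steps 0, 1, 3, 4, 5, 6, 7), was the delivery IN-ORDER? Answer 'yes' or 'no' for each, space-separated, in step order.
Answer: yes yes no yes yes yes yes

Derivation:
Step 0: SEND seq=0 -> in-order
Step 1: SEND seq=66 -> in-order
Step 3: SEND seq=170 -> out-of-order
Step 4: SEND seq=137 -> in-order
Step 5: SEND seq=227 -> in-order
Step 6: SEND seq=5000 -> in-order
Step 7: SEND seq=5108 -> in-order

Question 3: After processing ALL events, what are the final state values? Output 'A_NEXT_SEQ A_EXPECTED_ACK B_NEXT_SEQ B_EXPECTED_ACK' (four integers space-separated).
Answer: 5194 379 379 5194

Derivation:
After event 0: A_seq=5000 A_ack=66 B_seq=66 B_ack=5000
After event 1: A_seq=5000 A_ack=137 B_seq=137 B_ack=5000
After event 2: A_seq=5000 A_ack=137 B_seq=170 B_ack=5000
After event 3: A_seq=5000 A_ack=137 B_seq=227 B_ack=5000
After event 4: A_seq=5000 A_ack=227 B_seq=227 B_ack=5000
After event 5: A_seq=5000 A_ack=379 B_seq=379 B_ack=5000
After event 6: A_seq=5108 A_ack=379 B_seq=379 B_ack=5108
After event 7: A_seq=5194 A_ack=379 B_seq=379 B_ack=5194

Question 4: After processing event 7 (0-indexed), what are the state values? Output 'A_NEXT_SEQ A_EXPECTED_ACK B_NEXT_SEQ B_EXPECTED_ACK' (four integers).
After event 0: A_seq=5000 A_ack=66 B_seq=66 B_ack=5000
After event 1: A_seq=5000 A_ack=137 B_seq=137 B_ack=5000
After event 2: A_seq=5000 A_ack=137 B_seq=170 B_ack=5000
After event 3: A_seq=5000 A_ack=137 B_seq=227 B_ack=5000
After event 4: A_seq=5000 A_ack=227 B_seq=227 B_ack=5000
After event 5: A_seq=5000 A_ack=379 B_seq=379 B_ack=5000
After event 6: A_seq=5108 A_ack=379 B_seq=379 B_ack=5108
After event 7: A_seq=5194 A_ack=379 B_seq=379 B_ack=5194

5194 379 379 5194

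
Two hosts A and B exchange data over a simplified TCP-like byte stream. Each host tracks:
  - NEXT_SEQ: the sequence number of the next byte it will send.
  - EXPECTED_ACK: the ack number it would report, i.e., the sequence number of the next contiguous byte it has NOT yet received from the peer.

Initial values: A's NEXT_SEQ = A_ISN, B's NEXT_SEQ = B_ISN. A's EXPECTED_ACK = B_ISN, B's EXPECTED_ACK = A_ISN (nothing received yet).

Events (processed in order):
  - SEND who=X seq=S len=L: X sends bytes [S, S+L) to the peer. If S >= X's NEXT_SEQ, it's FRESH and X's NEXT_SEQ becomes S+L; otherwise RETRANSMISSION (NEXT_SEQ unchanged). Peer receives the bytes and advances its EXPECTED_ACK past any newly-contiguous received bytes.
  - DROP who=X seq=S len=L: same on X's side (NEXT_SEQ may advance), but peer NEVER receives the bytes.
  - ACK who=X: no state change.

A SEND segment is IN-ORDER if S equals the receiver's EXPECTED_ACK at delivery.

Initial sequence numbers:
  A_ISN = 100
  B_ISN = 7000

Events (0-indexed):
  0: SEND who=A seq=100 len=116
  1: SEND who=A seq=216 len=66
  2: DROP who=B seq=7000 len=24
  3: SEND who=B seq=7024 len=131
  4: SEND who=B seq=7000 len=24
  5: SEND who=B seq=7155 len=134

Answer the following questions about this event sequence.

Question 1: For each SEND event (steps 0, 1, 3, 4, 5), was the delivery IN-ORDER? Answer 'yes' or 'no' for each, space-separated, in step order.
Step 0: SEND seq=100 -> in-order
Step 1: SEND seq=216 -> in-order
Step 3: SEND seq=7024 -> out-of-order
Step 4: SEND seq=7000 -> in-order
Step 5: SEND seq=7155 -> in-order

Answer: yes yes no yes yes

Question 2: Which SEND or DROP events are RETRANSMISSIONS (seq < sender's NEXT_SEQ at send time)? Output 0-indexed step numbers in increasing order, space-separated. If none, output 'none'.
Answer: 4

Derivation:
Step 0: SEND seq=100 -> fresh
Step 1: SEND seq=216 -> fresh
Step 2: DROP seq=7000 -> fresh
Step 3: SEND seq=7024 -> fresh
Step 4: SEND seq=7000 -> retransmit
Step 5: SEND seq=7155 -> fresh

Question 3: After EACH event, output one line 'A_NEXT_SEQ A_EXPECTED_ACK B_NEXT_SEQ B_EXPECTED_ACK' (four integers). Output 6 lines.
216 7000 7000 216
282 7000 7000 282
282 7000 7024 282
282 7000 7155 282
282 7155 7155 282
282 7289 7289 282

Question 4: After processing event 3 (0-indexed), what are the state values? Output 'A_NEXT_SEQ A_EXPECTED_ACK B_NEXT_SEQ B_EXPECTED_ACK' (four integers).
After event 0: A_seq=216 A_ack=7000 B_seq=7000 B_ack=216
After event 1: A_seq=282 A_ack=7000 B_seq=7000 B_ack=282
After event 2: A_seq=282 A_ack=7000 B_seq=7024 B_ack=282
After event 3: A_seq=282 A_ack=7000 B_seq=7155 B_ack=282

282 7000 7155 282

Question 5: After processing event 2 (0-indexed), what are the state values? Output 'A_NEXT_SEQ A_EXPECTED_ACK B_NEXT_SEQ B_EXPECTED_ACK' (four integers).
After event 0: A_seq=216 A_ack=7000 B_seq=7000 B_ack=216
After event 1: A_seq=282 A_ack=7000 B_seq=7000 B_ack=282
After event 2: A_seq=282 A_ack=7000 B_seq=7024 B_ack=282

282 7000 7024 282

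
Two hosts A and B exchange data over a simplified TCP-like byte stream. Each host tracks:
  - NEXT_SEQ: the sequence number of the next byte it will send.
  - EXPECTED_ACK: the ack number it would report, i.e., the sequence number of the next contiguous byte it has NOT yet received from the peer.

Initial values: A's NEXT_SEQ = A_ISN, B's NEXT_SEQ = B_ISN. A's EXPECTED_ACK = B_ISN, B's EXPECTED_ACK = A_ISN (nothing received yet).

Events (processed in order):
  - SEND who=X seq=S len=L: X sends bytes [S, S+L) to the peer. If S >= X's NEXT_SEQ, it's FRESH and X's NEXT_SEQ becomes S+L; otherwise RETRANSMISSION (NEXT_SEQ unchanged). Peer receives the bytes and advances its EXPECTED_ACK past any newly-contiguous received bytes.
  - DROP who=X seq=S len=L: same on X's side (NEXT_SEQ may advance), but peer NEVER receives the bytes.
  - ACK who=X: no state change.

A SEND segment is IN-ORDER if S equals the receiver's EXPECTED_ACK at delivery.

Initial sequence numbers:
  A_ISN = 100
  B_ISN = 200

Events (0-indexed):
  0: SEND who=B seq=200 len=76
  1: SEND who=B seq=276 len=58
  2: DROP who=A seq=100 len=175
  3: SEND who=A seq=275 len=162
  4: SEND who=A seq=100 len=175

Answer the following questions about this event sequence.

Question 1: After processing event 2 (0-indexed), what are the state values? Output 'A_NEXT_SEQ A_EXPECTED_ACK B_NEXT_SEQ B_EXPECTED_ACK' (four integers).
After event 0: A_seq=100 A_ack=276 B_seq=276 B_ack=100
After event 1: A_seq=100 A_ack=334 B_seq=334 B_ack=100
After event 2: A_seq=275 A_ack=334 B_seq=334 B_ack=100

275 334 334 100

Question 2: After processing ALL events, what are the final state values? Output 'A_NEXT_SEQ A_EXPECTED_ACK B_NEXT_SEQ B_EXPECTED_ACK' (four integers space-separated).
After event 0: A_seq=100 A_ack=276 B_seq=276 B_ack=100
After event 1: A_seq=100 A_ack=334 B_seq=334 B_ack=100
After event 2: A_seq=275 A_ack=334 B_seq=334 B_ack=100
After event 3: A_seq=437 A_ack=334 B_seq=334 B_ack=100
After event 4: A_seq=437 A_ack=334 B_seq=334 B_ack=437

Answer: 437 334 334 437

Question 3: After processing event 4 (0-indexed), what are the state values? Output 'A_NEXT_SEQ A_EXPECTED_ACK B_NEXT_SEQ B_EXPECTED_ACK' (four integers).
After event 0: A_seq=100 A_ack=276 B_seq=276 B_ack=100
After event 1: A_seq=100 A_ack=334 B_seq=334 B_ack=100
After event 2: A_seq=275 A_ack=334 B_seq=334 B_ack=100
After event 3: A_seq=437 A_ack=334 B_seq=334 B_ack=100
After event 4: A_seq=437 A_ack=334 B_seq=334 B_ack=437

437 334 334 437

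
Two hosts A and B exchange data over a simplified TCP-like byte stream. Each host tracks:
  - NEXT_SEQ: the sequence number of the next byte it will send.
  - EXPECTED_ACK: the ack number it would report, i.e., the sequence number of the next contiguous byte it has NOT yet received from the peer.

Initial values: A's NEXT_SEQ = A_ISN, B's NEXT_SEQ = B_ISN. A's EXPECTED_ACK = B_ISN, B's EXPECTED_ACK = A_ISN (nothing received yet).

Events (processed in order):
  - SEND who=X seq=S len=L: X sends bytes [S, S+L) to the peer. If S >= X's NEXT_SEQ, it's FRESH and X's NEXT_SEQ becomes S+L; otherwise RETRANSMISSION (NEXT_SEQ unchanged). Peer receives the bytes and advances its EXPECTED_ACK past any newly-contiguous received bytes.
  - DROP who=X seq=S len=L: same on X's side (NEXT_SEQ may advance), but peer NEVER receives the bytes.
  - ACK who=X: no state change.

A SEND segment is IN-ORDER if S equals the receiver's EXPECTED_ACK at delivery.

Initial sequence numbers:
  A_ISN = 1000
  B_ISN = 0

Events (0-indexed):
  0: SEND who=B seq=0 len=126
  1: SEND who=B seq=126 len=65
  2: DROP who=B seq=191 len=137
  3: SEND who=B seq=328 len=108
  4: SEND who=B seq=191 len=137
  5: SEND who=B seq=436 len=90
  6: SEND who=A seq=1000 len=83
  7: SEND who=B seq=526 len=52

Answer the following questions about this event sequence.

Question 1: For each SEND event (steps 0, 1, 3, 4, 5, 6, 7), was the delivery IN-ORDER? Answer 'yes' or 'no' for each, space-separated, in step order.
Answer: yes yes no yes yes yes yes

Derivation:
Step 0: SEND seq=0 -> in-order
Step 1: SEND seq=126 -> in-order
Step 3: SEND seq=328 -> out-of-order
Step 4: SEND seq=191 -> in-order
Step 5: SEND seq=436 -> in-order
Step 6: SEND seq=1000 -> in-order
Step 7: SEND seq=526 -> in-order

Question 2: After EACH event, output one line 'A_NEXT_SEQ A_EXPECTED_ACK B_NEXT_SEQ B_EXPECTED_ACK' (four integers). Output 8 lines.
1000 126 126 1000
1000 191 191 1000
1000 191 328 1000
1000 191 436 1000
1000 436 436 1000
1000 526 526 1000
1083 526 526 1083
1083 578 578 1083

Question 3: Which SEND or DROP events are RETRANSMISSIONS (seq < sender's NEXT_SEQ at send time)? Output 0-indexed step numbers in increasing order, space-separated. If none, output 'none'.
Answer: 4

Derivation:
Step 0: SEND seq=0 -> fresh
Step 1: SEND seq=126 -> fresh
Step 2: DROP seq=191 -> fresh
Step 3: SEND seq=328 -> fresh
Step 4: SEND seq=191 -> retransmit
Step 5: SEND seq=436 -> fresh
Step 6: SEND seq=1000 -> fresh
Step 7: SEND seq=526 -> fresh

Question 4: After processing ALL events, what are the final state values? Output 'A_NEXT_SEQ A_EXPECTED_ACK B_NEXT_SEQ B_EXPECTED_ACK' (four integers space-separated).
Answer: 1083 578 578 1083

Derivation:
After event 0: A_seq=1000 A_ack=126 B_seq=126 B_ack=1000
After event 1: A_seq=1000 A_ack=191 B_seq=191 B_ack=1000
After event 2: A_seq=1000 A_ack=191 B_seq=328 B_ack=1000
After event 3: A_seq=1000 A_ack=191 B_seq=436 B_ack=1000
After event 4: A_seq=1000 A_ack=436 B_seq=436 B_ack=1000
After event 5: A_seq=1000 A_ack=526 B_seq=526 B_ack=1000
After event 6: A_seq=1083 A_ack=526 B_seq=526 B_ack=1083
After event 7: A_seq=1083 A_ack=578 B_seq=578 B_ack=1083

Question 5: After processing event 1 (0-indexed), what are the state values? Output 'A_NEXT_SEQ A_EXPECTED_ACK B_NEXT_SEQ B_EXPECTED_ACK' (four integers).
After event 0: A_seq=1000 A_ack=126 B_seq=126 B_ack=1000
After event 1: A_seq=1000 A_ack=191 B_seq=191 B_ack=1000

1000 191 191 1000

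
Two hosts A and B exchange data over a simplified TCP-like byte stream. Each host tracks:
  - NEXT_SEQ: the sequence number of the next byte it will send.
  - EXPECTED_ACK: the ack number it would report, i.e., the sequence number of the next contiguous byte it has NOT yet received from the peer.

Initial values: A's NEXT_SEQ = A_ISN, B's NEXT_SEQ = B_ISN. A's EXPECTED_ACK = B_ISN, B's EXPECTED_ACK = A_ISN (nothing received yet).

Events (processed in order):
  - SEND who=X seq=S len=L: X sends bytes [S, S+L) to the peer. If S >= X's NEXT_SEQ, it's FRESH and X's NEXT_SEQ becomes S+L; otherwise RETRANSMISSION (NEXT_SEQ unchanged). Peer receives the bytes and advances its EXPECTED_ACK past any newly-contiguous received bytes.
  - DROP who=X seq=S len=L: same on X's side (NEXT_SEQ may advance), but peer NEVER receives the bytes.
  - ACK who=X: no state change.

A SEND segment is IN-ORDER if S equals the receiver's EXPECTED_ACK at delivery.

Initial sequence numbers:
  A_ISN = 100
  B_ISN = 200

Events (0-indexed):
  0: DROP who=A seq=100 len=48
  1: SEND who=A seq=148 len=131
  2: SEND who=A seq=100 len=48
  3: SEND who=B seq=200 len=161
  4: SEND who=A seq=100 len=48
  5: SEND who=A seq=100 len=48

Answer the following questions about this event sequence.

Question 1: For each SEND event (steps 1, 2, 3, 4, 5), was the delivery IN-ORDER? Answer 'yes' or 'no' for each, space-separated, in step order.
Answer: no yes yes no no

Derivation:
Step 1: SEND seq=148 -> out-of-order
Step 2: SEND seq=100 -> in-order
Step 3: SEND seq=200 -> in-order
Step 4: SEND seq=100 -> out-of-order
Step 5: SEND seq=100 -> out-of-order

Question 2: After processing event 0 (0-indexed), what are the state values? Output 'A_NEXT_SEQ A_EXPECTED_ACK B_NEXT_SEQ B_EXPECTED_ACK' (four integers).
After event 0: A_seq=148 A_ack=200 B_seq=200 B_ack=100

148 200 200 100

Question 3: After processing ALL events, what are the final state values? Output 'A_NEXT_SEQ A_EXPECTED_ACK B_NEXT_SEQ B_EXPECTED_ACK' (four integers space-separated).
After event 0: A_seq=148 A_ack=200 B_seq=200 B_ack=100
After event 1: A_seq=279 A_ack=200 B_seq=200 B_ack=100
After event 2: A_seq=279 A_ack=200 B_seq=200 B_ack=279
After event 3: A_seq=279 A_ack=361 B_seq=361 B_ack=279
After event 4: A_seq=279 A_ack=361 B_seq=361 B_ack=279
After event 5: A_seq=279 A_ack=361 B_seq=361 B_ack=279

Answer: 279 361 361 279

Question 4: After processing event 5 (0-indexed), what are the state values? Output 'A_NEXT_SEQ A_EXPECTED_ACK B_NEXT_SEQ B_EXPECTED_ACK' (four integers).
After event 0: A_seq=148 A_ack=200 B_seq=200 B_ack=100
After event 1: A_seq=279 A_ack=200 B_seq=200 B_ack=100
After event 2: A_seq=279 A_ack=200 B_seq=200 B_ack=279
After event 3: A_seq=279 A_ack=361 B_seq=361 B_ack=279
After event 4: A_seq=279 A_ack=361 B_seq=361 B_ack=279
After event 5: A_seq=279 A_ack=361 B_seq=361 B_ack=279

279 361 361 279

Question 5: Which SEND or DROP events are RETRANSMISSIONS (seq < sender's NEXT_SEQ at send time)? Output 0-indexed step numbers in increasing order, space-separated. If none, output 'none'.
Step 0: DROP seq=100 -> fresh
Step 1: SEND seq=148 -> fresh
Step 2: SEND seq=100 -> retransmit
Step 3: SEND seq=200 -> fresh
Step 4: SEND seq=100 -> retransmit
Step 5: SEND seq=100 -> retransmit

Answer: 2 4 5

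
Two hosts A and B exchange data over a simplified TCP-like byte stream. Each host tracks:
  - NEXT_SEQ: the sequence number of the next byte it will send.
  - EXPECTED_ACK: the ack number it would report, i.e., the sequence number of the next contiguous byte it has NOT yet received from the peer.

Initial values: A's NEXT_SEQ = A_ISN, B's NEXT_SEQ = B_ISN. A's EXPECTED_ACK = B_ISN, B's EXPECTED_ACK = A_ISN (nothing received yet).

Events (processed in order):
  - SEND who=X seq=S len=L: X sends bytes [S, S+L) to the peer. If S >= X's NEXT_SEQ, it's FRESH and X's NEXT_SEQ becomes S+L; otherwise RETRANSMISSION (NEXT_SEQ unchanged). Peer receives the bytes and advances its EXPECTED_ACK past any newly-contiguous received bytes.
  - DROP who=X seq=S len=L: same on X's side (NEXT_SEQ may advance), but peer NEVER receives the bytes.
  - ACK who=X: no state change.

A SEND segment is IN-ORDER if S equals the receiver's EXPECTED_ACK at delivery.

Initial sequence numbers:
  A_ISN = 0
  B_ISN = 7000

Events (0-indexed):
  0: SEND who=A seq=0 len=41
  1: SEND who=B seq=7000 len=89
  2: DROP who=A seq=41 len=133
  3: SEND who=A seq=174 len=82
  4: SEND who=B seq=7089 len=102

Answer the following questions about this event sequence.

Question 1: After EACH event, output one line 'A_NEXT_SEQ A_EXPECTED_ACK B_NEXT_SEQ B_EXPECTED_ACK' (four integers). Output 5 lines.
41 7000 7000 41
41 7089 7089 41
174 7089 7089 41
256 7089 7089 41
256 7191 7191 41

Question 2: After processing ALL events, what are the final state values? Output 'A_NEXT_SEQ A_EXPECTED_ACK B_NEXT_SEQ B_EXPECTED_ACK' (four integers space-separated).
After event 0: A_seq=41 A_ack=7000 B_seq=7000 B_ack=41
After event 1: A_seq=41 A_ack=7089 B_seq=7089 B_ack=41
After event 2: A_seq=174 A_ack=7089 B_seq=7089 B_ack=41
After event 3: A_seq=256 A_ack=7089 B_seq=7089 B_ack=41
After event 4: A_seq=256 A_ack=7191 B_seq=7191 B_ack=41

Answer: 256 7191 7191 41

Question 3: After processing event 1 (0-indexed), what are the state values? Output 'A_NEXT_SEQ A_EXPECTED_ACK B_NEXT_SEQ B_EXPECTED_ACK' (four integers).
After event 0: A_seq=41 A_ack=7000 B_seq=7000 B_ack=41
After event 1: A_seq=41 A_ack=7089 B_seq=7089 B_ack=41

41 7089 7089 41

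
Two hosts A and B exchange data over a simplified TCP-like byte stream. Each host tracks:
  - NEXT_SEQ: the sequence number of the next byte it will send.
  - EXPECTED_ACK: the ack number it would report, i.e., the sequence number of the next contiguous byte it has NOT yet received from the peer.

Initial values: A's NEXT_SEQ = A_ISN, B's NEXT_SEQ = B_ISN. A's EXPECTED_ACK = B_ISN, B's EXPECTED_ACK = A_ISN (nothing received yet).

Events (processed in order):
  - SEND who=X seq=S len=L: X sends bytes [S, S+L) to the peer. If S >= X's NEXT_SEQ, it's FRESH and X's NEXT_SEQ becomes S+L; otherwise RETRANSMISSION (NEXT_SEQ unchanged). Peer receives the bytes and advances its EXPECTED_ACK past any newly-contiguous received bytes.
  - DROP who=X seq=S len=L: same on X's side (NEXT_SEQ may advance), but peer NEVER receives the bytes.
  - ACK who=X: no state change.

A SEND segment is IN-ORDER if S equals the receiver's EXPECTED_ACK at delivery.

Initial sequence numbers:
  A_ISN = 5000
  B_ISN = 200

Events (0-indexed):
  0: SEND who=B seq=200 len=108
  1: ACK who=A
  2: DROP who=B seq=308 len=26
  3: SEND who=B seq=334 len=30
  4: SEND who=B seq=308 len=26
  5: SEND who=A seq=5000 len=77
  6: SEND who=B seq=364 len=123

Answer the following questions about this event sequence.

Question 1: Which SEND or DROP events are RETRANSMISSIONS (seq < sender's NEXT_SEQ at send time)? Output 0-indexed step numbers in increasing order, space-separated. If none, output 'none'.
Step 0: SEND seq=200 -> fresh
Step 2: DROP seq=308 -> fresh
Step 3: SEND seq=334 -> fresh
Step 4: SEND seq=308 -> retransmit
Step 5: SEND seq=5000 -> fresh
Step 6: SEND seq=364 -> fresh

Answer: 4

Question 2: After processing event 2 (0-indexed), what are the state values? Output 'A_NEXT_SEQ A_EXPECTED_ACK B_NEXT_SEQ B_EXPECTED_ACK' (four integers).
After event 0: A_seq=5000 A_ack=308 B_seq=308 B_ack=5000
After event 1: A_seq=5000 A_ack=308 B_seq=308 B_ack=5000
After event 2: A_seq=5000 A_ack=308 B_seq=334 B_ack=5000

5000 308 334 5000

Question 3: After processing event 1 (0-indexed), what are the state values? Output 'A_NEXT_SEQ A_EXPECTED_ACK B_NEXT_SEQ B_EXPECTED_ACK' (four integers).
After event 0: A_seq=5000 A_ack=308 B_seq=308 B_ack=5000
After event 1: A_seq=5000 A_ack=308 B_seq=308 B_ack=5000

5000 308 308 5000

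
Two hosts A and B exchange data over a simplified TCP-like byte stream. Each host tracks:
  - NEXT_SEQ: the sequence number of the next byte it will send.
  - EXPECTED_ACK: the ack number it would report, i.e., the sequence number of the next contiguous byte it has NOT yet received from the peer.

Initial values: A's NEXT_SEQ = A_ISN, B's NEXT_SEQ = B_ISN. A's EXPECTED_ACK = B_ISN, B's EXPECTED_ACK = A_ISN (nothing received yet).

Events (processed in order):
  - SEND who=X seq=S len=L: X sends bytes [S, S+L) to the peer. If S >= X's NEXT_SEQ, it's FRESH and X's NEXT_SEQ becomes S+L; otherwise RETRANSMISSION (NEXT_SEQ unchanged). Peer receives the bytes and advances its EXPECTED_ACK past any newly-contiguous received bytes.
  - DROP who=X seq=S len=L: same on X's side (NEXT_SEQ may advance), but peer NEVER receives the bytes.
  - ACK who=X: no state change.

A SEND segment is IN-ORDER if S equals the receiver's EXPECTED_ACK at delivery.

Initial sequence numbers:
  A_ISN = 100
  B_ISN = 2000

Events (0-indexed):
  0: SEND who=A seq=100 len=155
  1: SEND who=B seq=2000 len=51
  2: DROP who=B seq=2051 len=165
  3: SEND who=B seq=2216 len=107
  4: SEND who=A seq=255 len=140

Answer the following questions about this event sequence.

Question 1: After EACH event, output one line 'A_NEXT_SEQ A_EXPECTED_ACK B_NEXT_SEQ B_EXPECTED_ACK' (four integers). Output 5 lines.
255 2000 2000 255
255 2051 2051 255
255 2051 2216 255
255 2051 2323 255
395 2051 2323 395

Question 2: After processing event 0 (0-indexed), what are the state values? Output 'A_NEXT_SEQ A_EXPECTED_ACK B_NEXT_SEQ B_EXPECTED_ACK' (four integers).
After event 0: A_seq=255 A_ack=2000 B_seq=2000 B_ack=255

255 2000 2000 255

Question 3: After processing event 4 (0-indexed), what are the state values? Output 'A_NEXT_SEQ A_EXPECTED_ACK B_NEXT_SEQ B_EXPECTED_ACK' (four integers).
After event 0: A_seq=255 A_ack=2000 B_seq=2000 B_ack=255
After event 1: A_seq=255 A_ack=2051 B_seq=2051 B_ack=255
After event 2: A_seq=255 A_ack=2051 B_seq=2216 B_ack=255
After event 3: A_seq=255 A_ack=2051 B_seq=2323 B_ack=255
After event 4: A_seq=395 A_ack=2051 B_seq=2323 B_ack=395

395 2051 2323 395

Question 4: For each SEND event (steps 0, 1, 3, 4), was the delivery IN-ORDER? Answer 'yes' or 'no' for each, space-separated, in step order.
Answer: yes yes no yes

Derivation:
Step 0: SEND seq=100 -> in-order
Step 1: SEND seq=2000 -> in-order
Step 3: SEND seq=2216 -> out-of-order
Step 4: SEND seq=255 -> in-order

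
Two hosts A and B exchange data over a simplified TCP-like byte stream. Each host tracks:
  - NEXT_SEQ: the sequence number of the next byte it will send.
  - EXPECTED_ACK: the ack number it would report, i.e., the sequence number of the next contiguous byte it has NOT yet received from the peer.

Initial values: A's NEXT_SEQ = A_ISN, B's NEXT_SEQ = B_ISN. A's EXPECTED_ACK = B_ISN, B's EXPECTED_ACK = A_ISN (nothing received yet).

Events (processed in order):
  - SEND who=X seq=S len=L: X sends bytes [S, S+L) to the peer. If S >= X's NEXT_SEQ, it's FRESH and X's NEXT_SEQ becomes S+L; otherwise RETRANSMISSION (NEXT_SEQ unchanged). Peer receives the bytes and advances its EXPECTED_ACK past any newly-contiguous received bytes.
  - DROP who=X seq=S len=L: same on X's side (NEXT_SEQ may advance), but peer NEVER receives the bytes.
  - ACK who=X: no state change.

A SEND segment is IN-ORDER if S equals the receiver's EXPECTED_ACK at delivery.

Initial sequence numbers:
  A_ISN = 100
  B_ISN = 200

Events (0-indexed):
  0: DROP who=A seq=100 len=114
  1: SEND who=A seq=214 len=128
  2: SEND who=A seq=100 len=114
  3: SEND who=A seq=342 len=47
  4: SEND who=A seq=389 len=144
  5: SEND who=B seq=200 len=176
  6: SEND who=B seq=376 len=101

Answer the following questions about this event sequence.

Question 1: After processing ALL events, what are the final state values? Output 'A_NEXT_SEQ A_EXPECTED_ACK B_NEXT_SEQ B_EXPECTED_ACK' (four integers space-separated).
After event 0: A_seq=214 A_ack=200 B_seq=200 B_ack=100
After event 1: A_seq=342 A_ack=200 B_seq=200 B_ack=100
After event 2: A_seq=342 A_ack=200 B_seq=200 B_ack=342
After event 3: A_seq=389 A_ack=200 B_seq=200 B_ack=389
After event 4: A_seq=533 A_ack=200 B_seq=200 B_ack=533
After event 5: A_seq=533 A_ack=376 B_seq=376 B_ack=533
After event 6: A_seq=533 A_ack=477 B_seq=477 B_ack=533

Answer: 533 477 477 533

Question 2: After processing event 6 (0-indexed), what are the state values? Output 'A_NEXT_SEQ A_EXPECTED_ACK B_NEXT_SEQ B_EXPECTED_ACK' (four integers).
After event 0: A_seq=214 A_ack=200 B_seq=200 B_ack=100
After event 1: A_seq=342 A_ack=200 B_seq=200 B_ack=100
After event 2: A_seq=342 A_ack=200 B_seq=200 B_ack=342
After event 3: A_seq=389 A_ack=200 B_seq=200 B_ack=389
After event 4: A_seq=533 A_ack=200 B_seq=200 B_ack=533
After event 5: A_seq=533 A_ack=376 B_seq=376 B_ack=533
After event 6: A_seq=533 A_ack=477 B_seq=477 B_ack=533

533 477 477 533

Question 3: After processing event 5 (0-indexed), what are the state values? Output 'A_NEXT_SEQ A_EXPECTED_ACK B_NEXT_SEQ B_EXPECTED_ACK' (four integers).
After event 0: A_seq=214 A_ack=200 B_seq=200 B_ack=100
After event 1: A_seq=342 A_ack=200 B_seq=200 B_ack=100
After event 2: A_seq=342 A_ack=200 B_seq=200 B_ack=342
After event 3: A_seq=389 A_ack=200 B_seq=200 B_ack=389
After event 4: A_seq=533 A_ack=200 B_seq=200 B_ack=533
After event 5: A_seq=533 A_ack=376 B_seq=376 B_ack=533

533 376 376 533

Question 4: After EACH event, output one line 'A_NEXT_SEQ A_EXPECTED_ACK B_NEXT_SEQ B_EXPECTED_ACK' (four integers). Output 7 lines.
214 200 200 100
342 200 200 100
342 200 200 342
389 200 200 389
533 200 200 533
533 376 376 533
533 477 477 533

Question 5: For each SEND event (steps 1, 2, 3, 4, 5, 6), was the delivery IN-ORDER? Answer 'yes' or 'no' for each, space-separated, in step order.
Step 1: SEND seq=214 -> out-of-order
Step 2: SEND seq=100 -> in-order
Step 3: SEND seq=342 -> in-order
Step 4: SEND seq=389 -> in-order
Step 5: SEND seq=200 -> in-order
Step 6: SEND seq=376 -> in-order

Answer: no yes yes yes yes yes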